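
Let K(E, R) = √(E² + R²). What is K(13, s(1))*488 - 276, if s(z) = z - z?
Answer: 6068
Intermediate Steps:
s(z) = 0
K(13, s(1))*488 - 276 = √(13² + 0²)*488 - 276 = √(169 + 0)*488 - 276 = √169*488 - 276 = 13*488 - 276 = 6344 - 276 = 6068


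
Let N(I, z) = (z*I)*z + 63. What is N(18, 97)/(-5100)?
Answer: -2259/68 ≈ -33.221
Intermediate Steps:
N(I, z) = 63 + I*z² (N(I, z) = (I*z)*z + 63 = I*z² + 63 = 63 + I*z²)
N(18, 97)/(-5100) = (63 + 18*97²)/(-5100) = (63 + 18*9409)*(-1/5100) = (63 + 169362)*(-1/5100) = 169425*(-1/5100) = -2259/68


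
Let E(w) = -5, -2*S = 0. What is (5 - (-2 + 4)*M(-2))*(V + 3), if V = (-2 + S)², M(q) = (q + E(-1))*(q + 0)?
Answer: -161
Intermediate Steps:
S = 0 (S = -½*0 = 0)
M(q) = q*(-5 + q) (M(q) = (q - 5)*(q + 0) = (-5 + q)*q = q*(-5 + q))
V = 4 (V = (-2 + 0)² = (-2)² = 4)
(5 - (-2 + 4)*M(-2))*(V + 3) = (5 - (-2 + 4)*(-2*(-5 - 2)))*(4 + 3) = (5 - 2*(-2*(-7)))*7 = (5 - 2*14)*7 = (5 - 1*28)*7 = (5 - 28)*7 = -23*7 = -161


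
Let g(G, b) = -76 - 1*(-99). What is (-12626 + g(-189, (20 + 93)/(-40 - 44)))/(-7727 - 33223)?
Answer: 4201/13650 ≈ 0.30777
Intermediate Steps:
g(G, b) = 23 (g(G, b) = -76 + 99 = 23)
(-12626 + g(-189, (20 + 93)/(-40 - 44)))/(-7727 - 33223) = (-12626 + 23)/(-7727 - 33223) = -12603/(-40950) = -12603*(-1/40950) = 4201/13650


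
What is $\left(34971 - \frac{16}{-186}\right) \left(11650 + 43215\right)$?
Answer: $\frac{178438043015}{93} \approx 1.9187 \cdot 10^{9}$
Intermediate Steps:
$\left(34971 - \frac{16}{-186}\right) \left(11650 + 43215\right) = \left(34971 - - \frac{8}{93}\right) 54865 = \left(34971 + \frac{8}{93}\right) 54865 = \frac{3252311}{93} \cdot 54865 = \frac{178438043015}{93}$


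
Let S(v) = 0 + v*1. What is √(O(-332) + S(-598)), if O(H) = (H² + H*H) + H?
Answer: √219518 ≈ 468.53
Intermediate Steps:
O(H) = H + 2*H² (O(H) = (H² + H²) + H = 2*H² + H = H + 2*H²)
S(v) = v (S(v) = 0 + v = v)
√(O(-332) + S(-598)) = √(-332*(1 + 2*(-332)) - 598) = √(-332*(1 - 664) - 598) = √(-332*(-663) - 598) = √(220116 - 598) = √219518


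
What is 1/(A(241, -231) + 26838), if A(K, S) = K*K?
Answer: 1/84919 ≈ 1.1776e-5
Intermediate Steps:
A(K, S) = K**2
1/(A(241, -231) + 26838) = 1/(241**2 + 26838) = 1/(58081 + 26838) = 1/84919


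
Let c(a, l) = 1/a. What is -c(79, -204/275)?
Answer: -1/79 ≈ -0.012658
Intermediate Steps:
-c(79, -204/275) = -1/79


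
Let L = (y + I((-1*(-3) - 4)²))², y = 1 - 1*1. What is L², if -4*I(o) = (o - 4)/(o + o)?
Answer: 81/4096 ≈ 0.019775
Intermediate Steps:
I(o) = -(-4 + o)/(8*o) (I(o) = -(o - 4)/(4*(o + o)) = -(-4 + o)/(4*(2*o)) = -(-4 + o)*1/(2*o)/4 = -(-4 + o)/(8*o))
y = 0 (y = 1 - 1 = 0)
L = 9/64 (L = (0 + (4 - (-1*(-3) - 4)²)/(8*((-1*(-3) - 4)²)))² = (0 + (4 - (3 - 4)²)/(8*((3 - 4)²)))² = (0 + (4 - 1*(-1)²)/(8*((-1)²)))² = (0 + (⅛)*(4 - 1*1)/1)² = (0 + (⅛)*1*(4 - 1))² = (0 + (⅛)*1*3)² = (0 + 3/8)² = (3/8)² = 9/64 ≈ 0.14063)
L² = (9/64)² = 81/4096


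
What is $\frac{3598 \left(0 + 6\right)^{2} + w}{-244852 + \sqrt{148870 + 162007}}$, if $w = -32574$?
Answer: $- \frac{23739380808}{59952191027} - \frac{96954 \sqrt{310877}}{59952191027} \approx -0.39687$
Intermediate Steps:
$\frac{3598 \left(0 + 6\right)^{2} + w}{-244852 + \sqrt{148870 + 162007}} = \frac{3598 \left(0 + 6\right)^{2} - 32574}{-244852 + \sqrt{148870 + 162007}} = \frac{3598 \cdot 6^{2} - 32574}{-244852 + \sqrt{310877}} = \frac{3598 \cdot 36 - 32574}{-244852 + \sqrt{310877}} = \frac{129528 - 32574}{-244852 + \sqrt{310877}} = \frac{96954}{-244852 + \sqrt{310877}}$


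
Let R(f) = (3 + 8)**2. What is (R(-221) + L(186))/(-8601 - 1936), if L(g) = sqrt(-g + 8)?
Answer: -121/10537 - I*sqrt(178)/10537 ≈ -0.011483 - 0.0012662*I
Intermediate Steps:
R(f) = 121 (R(f) = 11**2 = 121)
L(g) = sqrt(8 - g)
(R(-221) + L(186))/(-8601 - 1936) = (121 + sqrt(8 - 1*186))/(-8601 - 1936) = (121 + sqrt(8 - 186))/(-10537) = (121 + sqrt(-178))*(-1/10537) = (121 + I*sqrt(178))*(-1/10537) = -121/10537 - I*sqrt(178)/10537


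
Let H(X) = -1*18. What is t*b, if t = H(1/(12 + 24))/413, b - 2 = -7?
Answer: 90/413 ≈ 0.21792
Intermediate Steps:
b = -5 (b = 2 - 7 = -5)
H(X) = -18
t = -18/413 ≈ -0.043584
t*b = -18/413*(-5) = 90/413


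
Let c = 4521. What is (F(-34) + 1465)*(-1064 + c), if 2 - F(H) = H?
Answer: 5188957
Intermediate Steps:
F(H) = 2 - H
(F(-34) + 1465)*(-1064 + c) = ((2 - 1*(-34)) + 1465)*(-1064 + 4521) = ((2 + 34) + 1465)*3457 = (36 + 1465)*3457 = 1501*3457 = 5188957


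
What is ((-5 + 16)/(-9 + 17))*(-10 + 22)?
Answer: 33/2 ≈ 16.500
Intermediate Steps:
((-5 + 16)/(-9 + 17))*(-10 + 22) = (11/8)*12 = 33/2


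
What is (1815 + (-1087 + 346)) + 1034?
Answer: 2108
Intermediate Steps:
(1815 + (-1087 + 346)) + 1034 = (1815 - 741) + 1034 = 1074 + 1034 = 2108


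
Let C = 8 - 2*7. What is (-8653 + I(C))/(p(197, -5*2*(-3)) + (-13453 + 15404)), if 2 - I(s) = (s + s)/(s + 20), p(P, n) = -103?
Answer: -60551/12936 ≈ -4.6808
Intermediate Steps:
C = -6 (C = 8 - 14 = -6)
I(s) = 2 - 2*s/(20 + s) (I(s) = 2 - (s + s)/(s + 20) = 2 - 2*s/(20 + s))
(-8653 + I(C))/(p(197, -5*2*(-3)) + (-13453 + 15404)) = (-8653 + 40/(20 - 6))/(-103 + (-13453 + 15404)) = (-8653 + 40/14)/(-103 + 1951) = (-8653 + 40*(1/14))/1848 = (-8653 + 20/7)*(1/1848) = -60551/7*1/1848 = -60551/12936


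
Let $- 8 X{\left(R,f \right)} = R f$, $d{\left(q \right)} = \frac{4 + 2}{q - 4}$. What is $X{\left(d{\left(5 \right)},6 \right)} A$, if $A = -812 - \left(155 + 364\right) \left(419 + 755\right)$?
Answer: $2745531$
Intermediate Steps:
$d{\left(q \right)} = \frac{6}{-4 + q}$
$X{\left(R,f \right)} = - \frac{R f}{8}$
$A = -610118$ ($A = -812 - 519 \cdot 1174 = -812 - 609306 = -610118$)
$X{\left(d{\left(5 \right)},6 \right)} A = \left(- \frac{1}{8}\right) \frac{6}{-4 + 5} \cdot 6 \left(-610118\right) = \left(- \frac{1}{8}\right) \frac{6}{1} \cdot 6 \left(-610118\right) = \left(- \frac{1}{8}\right) 6 \cdot 1 \cdot 6 \left(-610118\right) = \left(- \frac{1}{8}\right) 6 \cdot 6 \left(-610118\right) = \left(- \frac{9}{2}\right) \left(-610118\right) = 2745531$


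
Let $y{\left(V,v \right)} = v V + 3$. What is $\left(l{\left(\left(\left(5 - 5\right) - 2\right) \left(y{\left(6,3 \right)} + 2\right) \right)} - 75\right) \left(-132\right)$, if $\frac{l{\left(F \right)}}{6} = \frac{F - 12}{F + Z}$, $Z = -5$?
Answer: $\frac{152988}{17} \approx 8999.3$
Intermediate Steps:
$y{\left(V,v \right)} = 3 + V v$ ($y{\left(V,v \right)} = V v + 3 = 3 + V v$)
$l{\left(F \right)} = \frac{6 \left(-12 + F\right)}{-5 + F}$ ($l{\left(F \right)} = 6 \frac{F - 12}{F - 5} = 6 \frac{-12 + F}{-5 + F} = \frac{6 \left(-12 + F\right)}{-5 + F}$)
$\left(l{\left(\left(\left(5 - 5\right) - 2\right) \left(y{\left(6,3 \right)} + 2\right) \right)} - 75\right) \left(-132\right) = \left(\frac{6 \left(-12 + \left(\left(5 - 5\right) - 2\right) \left(\left(3 + 6 \cdot 3\right) + 2\right)\right)}{-5 + \left(\left(5 - 5\right) - 2\right) \left(\left(3 + 6 \cdot 3\right) + 2\right)} - 75\right) \left(-132\right) = \left(\frac{6 \left(-12 + \left(\left(5 - 5\right) - 2\right) \left(\left(3 + 18\right) + 2\right)\right)}{-5 + \left(\left(5 - 5\right) - 2\right) \left(\left(3 + 18\right) + 2\right)} - 75\right) \left(-132\right) = \left(\frac{6 \left(-12 + \left(0 - 2\right) \left(21 + 2\right)\right)}{-5 + \left(0 - 2\right) \left(21 + 2\right)} - 75\right) \left(-132\right) = \left(\frac{6 \left(-12 - 46\right)}{-5 - 46} - 75\right) \left(-132\right) = \left(6 \frac{1}{-51} \left(-58\right) - 75\right) \left(-132\right) = \left(6 \left(- \frac{1}{51}\right) \left(-58\right) - 75\right) \left(-132\right) = \left(\frac{116}{17} - 75\right) \left(-132\right) = \left(- \frac{1159}{17}\right) \left(-132\right) = \frac{152988}{17}$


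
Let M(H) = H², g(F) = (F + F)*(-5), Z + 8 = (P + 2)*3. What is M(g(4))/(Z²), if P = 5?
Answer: 1600/169 ≈ 9.4675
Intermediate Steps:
Z = 13 (Z = -8 + (5 + 2)*3 = -8 + 7*3 = -8 + 21 = 13)
g(F) = -10*F (g(F) = (2*F)*(-5) = -10*F)
M(g(4))/(Z²) = (-10*4)²/(13²) = (-40)²/169 = 1600*(1/169) = 1600/169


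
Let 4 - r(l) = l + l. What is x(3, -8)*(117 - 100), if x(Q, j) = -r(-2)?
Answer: -136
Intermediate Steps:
r(l) = 4 - 2*l (r(l) = 4 - (l + l) = 4 - 2*l)
x(Q, j) = -8 (x(Q, j) = -(4 - 2*(-2)) = -(4 + 4) = -1*8 = -8)
x(3, -8)*(117 - 100) = -8*(117 - 100) = -8*17 = -136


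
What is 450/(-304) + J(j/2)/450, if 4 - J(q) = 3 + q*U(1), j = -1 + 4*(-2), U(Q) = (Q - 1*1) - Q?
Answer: -50891/34200 ≈ -1.4880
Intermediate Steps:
U(Q) = -1 (U(Q) = (Q - 1) - Q = (-1 + Q) - Q = -1)
j = -9 (j = -1 - 8 = -9)
J(q) = 1 + q (J(q) = 4 - (3 + q*(-1)) = 4 - (3 - q) = 4 + (-3 + q) = 1 + q)
450/(-304) + J(j/2)/450 = 450/(-304) + (1 - 9/2)/450 = 450*(-1/304) + (1 - 9*1/2)*(1/450) = -225/152 + (1 - 9/2)*(1/450) = -225/152 - 7/2*1/450 = -225/152 - 7/900 = -50891/34200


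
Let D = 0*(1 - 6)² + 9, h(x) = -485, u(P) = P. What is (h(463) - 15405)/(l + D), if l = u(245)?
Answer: -7945/127 ≈ -62.559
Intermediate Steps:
l = 245
D = 9 (D = 0*(-5)² + 9 = 0*25 + 9 = 0 + 9 = 9)
(h(463) - 15405)/(l + D) = (-485 - 15405)/(245 + 9) = -15890/254 = -15890*1/254 = -7945/127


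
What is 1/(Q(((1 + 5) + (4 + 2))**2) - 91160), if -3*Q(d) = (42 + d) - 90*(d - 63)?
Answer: -1/88792 ≈ -1.1262e-5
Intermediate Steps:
Q(d) = -1904 + 89*d/3 (Q(d) = -((42 + d) - 90*(d - 63))/3 = -((42 + d) - 90*(-63 + d))/3 = -((42 + d) + (5670 - 90*d))/3 = -(5712 - 89*d)/3 = -1904 + 89*d/3)
1/(Q(((1 + 5) + (4 + 2))**2) - 91160) = 1/((-1904 + 89*((1 + 5) + (4 + 2))**2/3) - 91160) = 1/((-1904 + 89*(6 + 6)**2/3) - 91160) = 1/((-1904 + (89/3)*12**2) - 91160) = 1/((-1904 + (89/3)*144) - 91160) = 1/((-1904 + 4272) - 91160) = 1/(2368 - 91160) = 1/(-88792) = -1/88792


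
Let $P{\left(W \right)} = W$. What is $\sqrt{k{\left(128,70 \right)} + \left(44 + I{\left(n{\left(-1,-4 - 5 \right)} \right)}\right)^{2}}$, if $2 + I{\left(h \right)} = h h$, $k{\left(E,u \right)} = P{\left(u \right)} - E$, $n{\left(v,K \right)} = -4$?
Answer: $\sqrt{3306} \approx 57.498$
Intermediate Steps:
$k{\left(E,u \right)} = u - E$
$I{\left(h \right)} = -2 + h^{2}$ ($I{\left(h \right)} = -2 + h h = -2 + h^{2}$)
$\sqrt{k{\left(128,70 \right)} + \left(44 + I{\left(n{\left(-1,-4 - 5 \right)} \right)}\right)^{2}} = \sqrt{\left(70 - 128\right) + \left(44 - \left(2 - \left(-4\right)^{2}\right)\right)^{2}} = \sqrt{\left(70 - 128\right) + \left(44 + \left(-2 + 16\right)\right)^{2}} = \sqrt{-58 + \left(44 + 14\right)^{2}} = \sqrt{-58 + 58^{2}} = \sqrt{-58 + 3364} = \sqrt{3306}$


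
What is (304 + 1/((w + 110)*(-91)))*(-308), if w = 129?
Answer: -290914580/3107 ≈ -93632.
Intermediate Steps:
(304 + 1/((w + 110)*(-91)))*(-308) = (304 + 1/((129 + 110)*(-91)))*(-308) = (304 - 1/91/239)*(-308) = (304 + (1/239)*(-1/91))*(-308) = (304 - 1/21749)*(-308) = (6611695/21749)*(-308) = -290914580/3107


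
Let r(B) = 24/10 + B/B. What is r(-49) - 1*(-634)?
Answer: 3187/5 ≈ 637.40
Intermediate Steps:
r(B) = 17/5 (r(B) = 24*(⅒) + 1 = 12/5 + 1 = 17/5)
r(-49) - 1*(-634) = 17/5 - 1*(-634) = 17/5 + 634 = 3187/5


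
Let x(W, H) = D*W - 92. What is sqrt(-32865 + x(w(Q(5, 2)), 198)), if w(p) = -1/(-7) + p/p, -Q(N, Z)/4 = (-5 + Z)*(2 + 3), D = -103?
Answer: I*sqrt(1620661)/7 ≈ 181.86*I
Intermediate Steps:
Q(N, Z) = 100 - 20*Z (Q(N, Z) = -4*(-5 + Z)*(2 + 3) = -4*(-5 + Z)*5 = -4*(-25 + 5*Z) = 100 - 20*Z)
w(p) = 8/7 (w(p) = -1*(-1/7) + 1 = 1/7 + 1 = 8/7)
x(W, H) = -92 - 103*W (x(W, H) = -103*W - 92 = -92 - 103*W)
sqrt(-32865 + x(w(Q(5, 2)), 198)) = sqrt(-32865 + (-92 - 103*8/7)) = sqrt(-32865 + (-92 - 824/7)) = sqrt(-32865 - 1468/7) = sqrt(-231523/7) = I*sqrt(1620661)/7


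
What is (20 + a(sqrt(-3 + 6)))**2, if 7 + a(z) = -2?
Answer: 121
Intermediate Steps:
a(z) = -9 (a(z) = -7 - 2 = -9)
(20 + a(sqrt(-3 + 6)))**2 = (20 - 9)**2 = 11**2 = 121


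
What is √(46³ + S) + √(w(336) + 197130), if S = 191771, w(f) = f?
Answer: √197466 + 3*√32123 ≈ 982.06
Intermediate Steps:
√(46³ + S) + √(w(336) + 197130) = √(46³ + 191771) + √(336 + 197130) = √(97336 + 191771) + √197466 = √289107 + √197466 = 3*√32123 + √197466 = √197466 + 3*√32123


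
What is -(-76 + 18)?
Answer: 58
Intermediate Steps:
-(-76 + 18) = -1*(-58) = 58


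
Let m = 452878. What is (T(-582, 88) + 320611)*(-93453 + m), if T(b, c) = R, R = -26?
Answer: 115226263625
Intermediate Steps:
T(b, c) = -26
(T(-582, 88) + 320611)*(-93453 + m) = (-26 + 320611)*(-93453 + 452878) = 320585*359425 = 115226263625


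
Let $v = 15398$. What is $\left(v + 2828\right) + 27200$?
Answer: $45426$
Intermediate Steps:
$\left(v + 2828\right) + 27200 = \left(15398 + 2828\right) + 27200 = 18226 + 27200 = 45426$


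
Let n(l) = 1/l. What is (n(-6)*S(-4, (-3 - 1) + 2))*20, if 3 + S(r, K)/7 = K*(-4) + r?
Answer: -70/3 ≈ -23.333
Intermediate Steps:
S(r, K) = -21 - 28*K + 7*r (S(r, K) = -21 + 7*(K*(-4) + r) = -21 + 7*(-4*K + r) = -21 + 7*(r - 4*K) = -21 + (-28*K + 7*r) = -21 - 28*K + 7*r)
(n(-6)*S(-4, (-3 - 1) + 2))*20 = ((-21 - 28*((-3 - 1) + 2) + 7*(-4))/(-6))*20 = -(-21 - 28*(-4 + 2) - 28)/6*20 = -(-21 - 28*(-2) - 28)/6*20 = -(-21 + 56 - 28)/6*20 = -⅙*7*20 = -7/6*20 = -70/3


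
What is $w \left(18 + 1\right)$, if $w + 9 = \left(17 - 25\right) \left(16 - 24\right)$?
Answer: $1045$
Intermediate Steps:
$w = 55$ ($w = -9 + \left(17 - 25\right) \left(16 - 24\right) = -9 - -64 = -9 + 64 = 55$)
$w \left(18 + 1\right) = 55 \left(18 + 1\right) = 55 \cdot 19 = 1045$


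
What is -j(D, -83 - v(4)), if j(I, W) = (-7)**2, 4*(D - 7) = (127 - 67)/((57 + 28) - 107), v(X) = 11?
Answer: -49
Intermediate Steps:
D = 139/22 (D = 7 + ((127 - 67)/((57 + 28) - 107))/4 = 7 + (60/(85 - 107))/4 = 7 + (60/(-22))/4 = 7 + (60*(-1/22))/4 = 7 + (1/4)*(-30/11) = 7 - 15/22 = 139/22 ≈ 6.3182)
j(I, W) = 49
-j(D, -83 - v(4)) = -1*49 = -49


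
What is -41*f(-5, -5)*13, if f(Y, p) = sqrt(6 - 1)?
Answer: -533*sqrt(5) ≈ -1191.8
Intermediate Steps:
f(Y, p) = sqrt(5)
-41*f(-5, -5)*13 = -41*sqrt(5)*13 = -533*sqrt(5)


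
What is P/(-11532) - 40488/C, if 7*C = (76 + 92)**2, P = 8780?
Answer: -249161/23064 ≈ -10.803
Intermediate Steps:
C = 4032 (C = (76 + 92)**2/7 = (1/7)*168**2 = (1/7)*28224 = 4032)
P/(-11532) - 40488/C = 8780/(-11532) - 40488/4032 = 8780*(-1/11532) - 40488*1/4032 = -2195/2883 - 241/24 = -249161/23064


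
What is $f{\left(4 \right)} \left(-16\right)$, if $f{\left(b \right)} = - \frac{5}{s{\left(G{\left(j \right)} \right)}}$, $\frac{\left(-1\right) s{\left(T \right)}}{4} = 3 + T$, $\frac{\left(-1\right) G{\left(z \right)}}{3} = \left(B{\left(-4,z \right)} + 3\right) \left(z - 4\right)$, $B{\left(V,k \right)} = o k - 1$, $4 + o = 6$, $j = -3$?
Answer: $\frac{20}{81} \approx 0.24691$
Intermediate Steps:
$o = 2$ ($o = -4 + 6 = 2$)
$B{\left(V,k \right)} = -1 + 2 k$ ($B{\left(V,k \right)} = 2 k - 1 = -1 + 2 k$)
$G{\left(z \right)} = - 3 \left(-4 + z\right) \left(2 + 2 z\right)$ ($G{\left(z \right)} = - 3 \left(\left(-1 + 2 z\right) + 3\right) \left(z - 4\right) = - 3 \left(2 + 2 z\right) \left(-4 + z\right) = - 3 \left(-4 + z\right) \left(2 + 2 z\right)$)
$s{\left(T \right)} = -12 - 4 T$ ($s{\left(T \right)} = - 4 \left(3 + T\right) = -12 - 4 T$)
$f{\left(b \right)} = - \frac{5}{324}$ ($f{\left(b \right)} = - \frac{5}{-12 - 4 \left(24 - 6 \left(-3\right)^{2} + 18 \left(-3\right)\right)} = - \frac{5}{-12 - 4 \left(24 - 54 - 54\right)} = - \frac{5}{-12 - -336} = - \frac{5}{-12 + 336} = - \frac{5}{324}$)
$f{\left(4 \right)} \left(-16\right) = \left(- \frac{5}{324}\right) \left(-16\right) = \frac{20}{81}$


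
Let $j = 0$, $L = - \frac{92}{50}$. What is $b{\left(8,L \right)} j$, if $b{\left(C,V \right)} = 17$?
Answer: $0$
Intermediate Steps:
$L = - \frac{46}{25}$ ($L = \left(-92\right) \frac{1}{50} = - \frac{46}{25} \approx -1.84$)
$b{\left(8,L \right)} j = 17 \cdot 0 = 0$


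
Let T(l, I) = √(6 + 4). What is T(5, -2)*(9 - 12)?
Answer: -3*√10 ≈ -9.4868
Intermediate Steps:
T(l, I) = √10
T(5, -2)*(9 - 12) = √10*(9 - 12) = √10*(-3) = -3*√10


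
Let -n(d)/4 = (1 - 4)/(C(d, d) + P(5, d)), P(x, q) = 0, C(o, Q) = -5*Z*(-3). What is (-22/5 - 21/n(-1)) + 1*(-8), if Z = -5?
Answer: 2377/20 ≈ 118.85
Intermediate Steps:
C(o, Q) = -75 (C(o, Q) = -5*(-5)*(-3) = 25*(-3) = -75)
n(d) = -4/25 (n(d) = -4*(1 - 4)/(-75 + 0) = -(-12)/(-75) = -(-12)*(-1)/75 = -4*1/25 = -4/25)
(-22/5 - 21/n(-1)) + 1*(-8) = (-22/5 - 21/(-4/25)) + 1*(-8) = (-22*1/5 - 21*(-25/4)) - 8 = (-22/5 + 525/4) - 8 = 2537/20 - 8 = 2377/20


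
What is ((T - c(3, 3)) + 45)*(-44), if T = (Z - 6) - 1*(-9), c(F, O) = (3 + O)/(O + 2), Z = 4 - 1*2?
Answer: -10736/5 ≈ -2147.2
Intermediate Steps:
Z = 2 (Z = 4 - 2 = 2)
c(F, O) = (3 + O)/(2 + O)
T = 5 (T = (2 - 6) - 1*(-9) = -4 + 9 = 5)
((T - c(3, 3)) + 45)*(-44) = ((5 - (3 + 3)/(2 + 3)) + 45)*(-44) = ((5 - 6/5) + 45)*(-44) = (19/5 + 45)*(-44) = (244/5)*(-44) = -10736/5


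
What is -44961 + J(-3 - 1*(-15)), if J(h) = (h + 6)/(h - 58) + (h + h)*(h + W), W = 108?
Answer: -967872/23 ≈ -42081.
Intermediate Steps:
J(h) = (6 + h)/(-58 + h) + 2*h*(108 + h) (J(h) = (h + 6)/(h - 58) + (h + h)*(h + 108) = (6 + h)/(-58 + h) + (2*h)*(108 + h) = (6 + h)/(-58 + h) + 2*h*(108 + h))
-44961 + J(-3 - 1*(-15)) = -44961 + (6 - 12527*(-3 - 1*(-15)) + 2*(-3 - 1*(-15))**3 + 100*(-3 - 1*(-15))**2)/(-58 + (-3 - 1*(-15))) = -44961 + (6 - 12527*(-3 + 15) + 2*(-3 + 15)**3 + 100*(-3 + 15)**2)/(-58 + (-3 + 15)) = -44961 + (6 - 12527*12 + 2*12**3 + 100*12**2)/(-58 + 12) = -44961 + (6 - 150324 + 2*1728 + 100*144)/(-46) = -44961 - (6 - 150324 + 3456 + 14400)/46 = -44961 - 1/46*(-132462) = -44961 + 66231/23 = -967872/23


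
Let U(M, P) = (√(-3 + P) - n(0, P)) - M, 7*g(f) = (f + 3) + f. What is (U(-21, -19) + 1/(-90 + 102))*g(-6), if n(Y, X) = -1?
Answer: -795/28 - 9*I*√22/7 ≈ -28.393 - 6.0305*I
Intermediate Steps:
g(f) = 3/7 + 2*f/7 (g(f) = ((f + 3) + f)/7 = ((3 + f) + f)/7 = (3 + 2*f)/7 = 3/7 + 2*f/7)
U(M, P) = 1 + √(-3 + P) - M (U(M, P) = (√(-3 + P) - 1*(-1)) - M = (√(-3 + P) + 1) - M = (1 + √(-3 + P)) - M = 1 + √(-3 + P) - M)
(U(-21, -19) + 1/(-90 + 102))*g(-6) = ((1 + √(-3 - 19) - 1*(-21)) + 1/(-90 + 102))*(3/7 + (2/7)*(-6)) = ((1 + √(-22) + 21) + 1/12)*(3/7 - 12/7) = ((1 + I*√22 + 21) + 1/12)*(-9/7) = ((22 + I*√22) + 1/12)*(-9/7) = (265/12 + I*√22)*(-9/7) = -795/28 - 9*I*√22/7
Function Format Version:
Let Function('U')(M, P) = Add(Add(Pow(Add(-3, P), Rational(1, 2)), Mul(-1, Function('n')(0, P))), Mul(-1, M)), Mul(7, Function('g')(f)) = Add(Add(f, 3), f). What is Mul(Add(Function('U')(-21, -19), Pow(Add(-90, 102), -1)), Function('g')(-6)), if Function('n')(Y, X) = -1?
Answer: Add(Rational(-795, 28), Mul(Rational(-9, 7), I, Pow(22, Rational(1, 2)))) ≈ Add(-28.393, Mul(-6.0305, I))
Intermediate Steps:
Function('g')(f) = Add(Rational(3, 7), Mul(Rational(2, 7), f)) (Function('g')(f) = Mul(Rational(1, 7), Add(Add(f, 3), f)) = Mul(Rational(1, 7), Add(Add(3, f), f)) = Mul(Rational(1, 7), Add(3, Mul(2, f))) = Add(Rational(3, 7), Mul(Rational(2, 7), f)))
Function('U')(M, P) = Add(1, Pow(Add(-3, P), Rational(1, 2)), Mul(-1, M)) (Function('U')(M, P) = Add(Add(Pow(Add(-3, P), Rational(1, 2)), Mul(-1, -1)), Mul(-1, M)) = Add(Add(Pow(Add(-3, P), Rational(1, 2)), 1), Mul(-1, M)) = Add(Add(1, Pow(Add(-3, P), Rational(1, 2))), Mul(-1, M)) = Add(1, Pow(Add(-3, P), Rational(1, 2)), Mul(-1, M)))
Mul(Add(Function('U')(-21, -19), Pow(Add(-90, 102), -1)), Function('g')(-6)) = Mul(Add(Add(1, Pow(Add(-3, -19), Rational(1, 2)), Mul(-1, -21)), Pow(Add(-90, 102), -1)), Add(Rational(3, 7), Mul(Rational(2, 7), -6))) = Mul(Add(Add(1, Pow(-22, Rational(1, 2)), 21), Pow(12, -1)), Add(Rational(3, 7), Rational(-12, 7))) = Mul(Add(Add(1, Mul(I, Pow(22, Rational(1, 2))), 21), Rational(1, 12)), Rational(-9, 7)) = Mul(Add(Add(22, Mul(I, Pow(22, Rational(1, 2)))), Rational(1, 12)), Rational(-9, 7)) = Mul(Add(Rational(265, 12), Mul(I, Pow(22, Rational(1, 2)))), Rational(-9, 7)) = Add(Rational(-795, 28), Mul(Rational(-9, 7), I, Pow(22, Rational(1, 2))))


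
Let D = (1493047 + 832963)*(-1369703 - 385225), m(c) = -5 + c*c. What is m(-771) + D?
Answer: -4081979482844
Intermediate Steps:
m(c) = -5 + c²
D = -4081980077280 (D = 2326010*(-1754928) = -4081980077280)
m(-771) + D = (-5 + (-771)²) - 4081980077280 = (-5 + 594441) - 4081980077280 = 594436 - 4081980077280 = -4081979482844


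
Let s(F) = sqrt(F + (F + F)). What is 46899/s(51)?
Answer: 15633*sqrt(17)/17 ≈ 3791.6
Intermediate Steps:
s(F) = sqrt(3)*sqrt(F) (s(F) = sqrt(F + 2*F) = sqrt(3*F) = sqrt(3)*sqrt(F))
46899/s(51) = 46899/((sqrt(3)*sqrt(51))) = 46899/((3*sqrt(17))) = 46899*(sqrt(17)/51) = 15633*sqrt(17)/17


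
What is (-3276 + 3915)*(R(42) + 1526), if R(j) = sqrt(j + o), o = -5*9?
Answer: 975114 + 639*I*sqrt(3) ≈ 9.7511e+5 + 1106.8*I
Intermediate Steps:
o = -45
R(j) = sqrt(-45 + j) (R(j) = sqrt(j - 45) = sqrt(-45 + j))
(-3276 + 3915)*(R(42) + 1526) = (-3276 + 3915)*(sqrt(-45 + 42) + 1526) = 639*(sqrt(-3) + 1526) = 639*(I*sqrt(3) + 1526) = 639*(1526 + I*sqrt(3)) = 975114 + 639*I*sqrt(3)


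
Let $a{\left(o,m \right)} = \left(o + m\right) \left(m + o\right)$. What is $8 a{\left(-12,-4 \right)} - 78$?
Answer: $1970$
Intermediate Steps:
$a{\left(o,m \right)} = \left(m + o\right)^{2}$ ($a{\left(o,m \right)} = \left(m + o\right) \left(m + o\right) = \left(m + o\right)^{2}$)
$8 a{\left(-12,-4 \right)} - 78 = 8 \left(-4 - 12\right)^{2} - 78 = 8 \left(-16\right)^{2} - 78 = 8 \cdot 256 - 78 = 2048 - 78 = 1970$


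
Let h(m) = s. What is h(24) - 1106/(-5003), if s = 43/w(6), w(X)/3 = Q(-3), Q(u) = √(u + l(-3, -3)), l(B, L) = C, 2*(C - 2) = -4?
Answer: 1106/5003 - 43*I*√3/9 ≈ 0.22107 - 8.2754*I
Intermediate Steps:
C = 0 (C = 2 + (½)*(-4) = 2 - 2 = 0)
l(B, L) = 0
Q(u) = √u (Q(u) = √(u + 0) = √u)
w(X) = 3*I*√3 (w(X) = 3*√(-3) = 3*(I*√3) = 3*I*√3)
s = -43*I*√3/9 (s = 43/((3*I*√3)) = 43*(-I*√3/9) = -43*I*√3/9 ≈ -8.2754*I)
h(m) = -43*I*√3/9
h(24) - 1106/(-5003) = -43*I*√3/9 - 1106/(-5003) = -43*I*√3/9 - 1106*(-1)/5003 = -43*I*√3/9 - 1*(-1106/5003) = -43*I*√3/9 + 1106/5003 = 1106/5003 - 43*I*√3/9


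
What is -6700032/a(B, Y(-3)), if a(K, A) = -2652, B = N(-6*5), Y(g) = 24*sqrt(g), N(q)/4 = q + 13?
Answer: 558336/221 ≈ 2526.4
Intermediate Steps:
N(q) = 52 + 4*q (N(q) = 4*(q + 13) = 4*(13 + q) = 52 + 4*q)
B = -68 (B = 52 + 4*(-6*5) = 52 + 4*(-30) = 52 - 120 = -68)
-6700032/a(B, Y(-3)) = -6700032/(-2652) = -6700032*(-1/2652) = 558336/221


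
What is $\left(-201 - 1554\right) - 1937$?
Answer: $-3692$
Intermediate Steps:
$\left(-201 - 1554\right) - 1937 = -1755 - 1937 = -3692$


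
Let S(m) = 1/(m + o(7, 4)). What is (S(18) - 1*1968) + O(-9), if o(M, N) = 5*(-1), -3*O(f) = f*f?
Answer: -25934/13 ≈ -1994.9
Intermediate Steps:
O(f) = -f**2/3 (O(f) = -f*f/3 = -f**2/3)
o(M, N) = -5
S(m) = 1/(-5 + m) (S(m) = 1/(m - 5) = 1/(-5 + m))
(S(18) - 1*1968) + O(-9) = (1/(-5 + 18) - 1*1968) - 1/3*(-9)**2 = (1/13 - 1968) - 1/3*81 = (1/13 - 1968) - 27 = -25583/13 - 27 = -25934/13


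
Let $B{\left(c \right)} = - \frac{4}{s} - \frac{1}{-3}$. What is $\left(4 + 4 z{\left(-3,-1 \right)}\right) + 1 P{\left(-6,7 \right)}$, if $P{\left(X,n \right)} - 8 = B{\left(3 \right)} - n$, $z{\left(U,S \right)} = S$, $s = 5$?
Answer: $\frac{8}{15} \approx 0.53333$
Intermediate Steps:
$B{\left(c \right)} = - \frac{7}{15}$ ($B{\left(c \right)} = - \frac{4}{5} - \frac{1}{-3} = \left(-4\right) \frac{1}{5} - - \frac{1}{3} = - \frac{4}{5} + \frac{1}{3} = - \frac{7}{15}$)
$P{\left(X,n \right)} = \frac{113}{15} - n$ ($P{\left(X,n \right)} = 8 - \left(\frac{7}{15} + n\right) = \frac{113}{15} - n$)
$\left(4 + 4 z{\left(-3,-1 \right)}\right) + 1 P{\left(-6,7 \right)} = \left(4 + 4 \left(-1\right)\right) + 1 \left(\frac{113}{15} - 7\right) = \left(4 - 4\right) + 1 \left(\frac{113}{15} - 7\right) = 0 + 1 \cdot \frac{8}{15} = 0 + \frac{8}{15} = \frac{8}{15}$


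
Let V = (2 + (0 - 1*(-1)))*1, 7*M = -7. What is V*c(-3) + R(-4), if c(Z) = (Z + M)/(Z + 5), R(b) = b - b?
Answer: -6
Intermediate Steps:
M = -1 (M = (1/7)*(-7) = -1)
R(b) = 0
c(Z) = (-1 + Z)/(5 + Z) (c(Z) = (Z - 1)/(Z + 5) = (-1 + Z)/(5 + Z))
V = 3 (V = (2 + (0 + 1))*1 = (2 + 1)*1 = 3*1 = 3)
V*c(-3) + R(-4) = 3*((-1 - 3)/(5 - 3)) + 0 = 3*(-4/2) + 0 = 3*((1/2)*(-4)) + 0 = 3*(-2) + 0 = -6 + 0 = -6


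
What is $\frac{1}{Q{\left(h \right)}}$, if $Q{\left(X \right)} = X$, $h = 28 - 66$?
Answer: $- \frac{1}{38} \approx -0.026316$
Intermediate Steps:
$h = -38$ ($h = 28 - 66 = -38$)
$\frac{1}{Q{\left(h \right)}} = \frac{1}{-38} = - \frac{1}{38}$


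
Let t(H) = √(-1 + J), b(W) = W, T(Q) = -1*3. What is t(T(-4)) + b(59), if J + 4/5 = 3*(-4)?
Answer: 59 + I*√345/5 ≈ 59.0 + 3.7148*I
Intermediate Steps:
T(Q) = -3
J = -64/5 (J = -⅘ + 3*(-4) = -⅘ - 12 = -64/5 ≈ -12.800)
t(H) = I*√345/5 (t(H) = √(-1 - 64/5) = √(-69/5) = I*√345/5)
t(T(-4)) + b(59) = I*√345/5 + 59 = 59 + I*√345/5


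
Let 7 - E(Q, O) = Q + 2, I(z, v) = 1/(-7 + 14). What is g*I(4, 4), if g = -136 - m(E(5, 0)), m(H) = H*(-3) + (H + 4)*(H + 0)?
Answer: -136/7 ≈ -19.429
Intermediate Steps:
I(z, v) = ⅐ (I(z, v) = 1/7 = ⅐)
E(Q, O) = 5 - Q (E(Q, O) = 7 - (Q + 2) = 7 - (2 + Q) = 7 + (-2 - Q) = 5 - Q)
m(H) = -3*H + H*(4 + H) (m(H) = -3*H + (4 + H)*H = -3*H + H*(4 + H))
g = -136 (g = -136 - (5 - 1*5)*(1 + (5 - 1*5)) = -136 - (5 - 5)*(1 + (5 - 5)) = -136 - 0*(1 + 0) = -136 - 0 = -136 - 1*0 = -136 + 0 = -136)
g*I(4, 4) = -136*⅐ = -136/7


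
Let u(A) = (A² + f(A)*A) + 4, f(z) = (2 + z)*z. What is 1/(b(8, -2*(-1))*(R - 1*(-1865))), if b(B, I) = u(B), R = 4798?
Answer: 1/4717404 ≈ 2.1198e-7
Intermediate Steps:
f(z) = z*(2 + z)
u(A) = 4 + A² + A²*(2 + A) (u(A) = (A² + (A*(2 + A))*A) + 4 = (A² + A²*(2 + A)) + 4 = 4 + A² + A²*(2 + A))
b(B, I) = 4 + B³ + 3*B²
1/(b(8, -2*(-1))*(R - 1*(-1865))) = 1/((4 + 8³ + 3*8²)*(4798 - 1*(-1865))) = 1/((4 + 512 + 3*64)*(4798 + 1865)) = 1/((4 + 512 + 192)*6663) = 1/(708*6663) = 1/4717404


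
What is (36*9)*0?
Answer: 0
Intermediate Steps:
(36*9)*0 = 324*0 = 0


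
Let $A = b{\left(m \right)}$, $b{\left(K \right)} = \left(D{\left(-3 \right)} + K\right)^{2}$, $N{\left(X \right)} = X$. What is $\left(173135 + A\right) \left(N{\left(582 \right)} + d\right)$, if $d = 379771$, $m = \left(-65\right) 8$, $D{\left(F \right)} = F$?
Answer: $169889992392$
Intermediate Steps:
$m = -520$
$b{\left(K \right)} = \left(-3 + K\right)^{2}$
$A = 273529$ ($A = \left(-3 - 520\right)^{2} = \left(-523\right)^{2} = 273529$)
$\left(173135 + A\right) \left(N{\left(582 \right)} + d\right) = \left(173135 + 273529\right) \left(582 + 379771\right) = 446664 \cdot 380353 = 169889992392$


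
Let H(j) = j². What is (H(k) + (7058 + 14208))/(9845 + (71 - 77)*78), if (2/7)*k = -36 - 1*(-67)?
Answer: 132153/37508 ≈ 3.5233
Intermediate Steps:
k = 217/2 (k = 7*(-36 - 1*(-67))/2 = 7*(-36 + 67)/2 = (7/2)*31 = 217/2 ≈ 108.50)
(H(k) + (7058 + 14208))/(9845 + (71 - 77)*78) = ((217/2)² + (7058 + 14208))/(9845 + (71 - 77)*78) = (47089/4 + 21266)/(9845 - 6*78) = 132153/(4*(9845 - 468)) = (132153/4)/9377 = (132153/4)*(1/9377) = 132153/37508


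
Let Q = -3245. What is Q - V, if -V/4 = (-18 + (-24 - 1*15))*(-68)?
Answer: 12259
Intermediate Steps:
V = -15504 (V = -4*(-18 + (-24 - 1*15))*(-68) = -4*(-18 + (-24 - 15))*(-68) = -4*(-18 - 39)*(-68) = -(-228)*(-68) = -4*3876 = -15504)
Q - V = -3245 - 1*(-15504) = -3245 + 15504 = 12259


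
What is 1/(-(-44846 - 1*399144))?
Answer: 1/443990 ≈ 2.2523e-6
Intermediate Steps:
1/(-(-44846 - 1*399144)) = 1/(-(-44846 - 399144)) = 1/(-1*(-443990)) = 1/443990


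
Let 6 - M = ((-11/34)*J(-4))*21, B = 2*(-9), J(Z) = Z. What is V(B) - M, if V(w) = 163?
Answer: 3131/17 ≈ 184.18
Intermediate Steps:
B = -18
M = -360/17 (M = 6 - -11/34*(-4)*21 = 6 - -11*1/34*(-4)*21 = 6 - (-11/34*(-4))*21 = 6 - 22*21/17 = 6 - 1*462/17 = 6 - 462/17 = -360/17 ≈ -21.176)
V(B) - M = 163 - 1*(-360/17) = 163 + 360/17 = 3131/17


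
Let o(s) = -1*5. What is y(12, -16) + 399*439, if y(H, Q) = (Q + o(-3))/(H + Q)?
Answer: 700665/4 ≈ 1.7517e+5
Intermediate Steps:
o(s) = -5
y(H, Q) = (-5 + Q)/(H + Q) (y(H, Q) = (Q - 5)/(H + Q) = (-5 + Q)/(H + Q))
y(12, -16) + 399*439 = (-5 - 16)/(12 - 16) + 399*439 = -21/(-4) + 175161 = -1/4*(-21) + 175161 = 21/4 + 175161 = 700665/4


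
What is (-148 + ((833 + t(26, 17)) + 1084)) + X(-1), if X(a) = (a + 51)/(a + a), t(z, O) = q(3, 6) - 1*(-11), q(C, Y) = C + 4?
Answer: 1762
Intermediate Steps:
q(C, Y) = 4 + C
t(z, O) = 18 (t(z, O) = (4 + 3) - 1*(-11) = 7 + 11 = 18)
X(a) = (51 + a)/(2*a) (X(a) = (51 + a)/((2*a)) = (51 + a)*(1/(2*a)) = (51 + a)/(2*a))
(-148 + ((833 + t(26, 17)) + 1084)) + X(-1) = (-148 + ((833 + 18) + 1084)) + (1/2)*(51 - 1)/(-1) = (-148 + (851 + 1084)) + (1/2)*(-1)*50 = (-148 + 1935) - 25 = 1787 - 25 = 1762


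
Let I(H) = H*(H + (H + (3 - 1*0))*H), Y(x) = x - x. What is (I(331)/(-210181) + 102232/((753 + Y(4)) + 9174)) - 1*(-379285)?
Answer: 791022692495542/2086466787 ≈ 3.7912e+5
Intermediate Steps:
Y(x) = 0
I(H) = H*(H + H*(3 + H)) (I(H) = H*(H + (H + (3 + 0))*H) = H*(H + (H + 3)*H) = H*(H + (3 + H)*H) = H*(H + H*(3 + H)))
(I(331)/(-210181) + 102232/((753 + Y(4)) + 9174)) - 1*(-379285) = ((331**2*(4 + 331))/(-210181) + 102232/((753 + 0) + 9174)) - 1*(-379285) = ((109561*335)*(-1/210181) + 102232/(753 + 9174)) + 379285 = (36702935*(-1/210181) + 102232/9927) + 379285 = (-36702935/210181 + 102232*(1/9927)) + 379285 = (-36702935/210181 + 102232/9927) + 379285 = -342862811753/2086466787 + 379285 = 791022692495542/2086466787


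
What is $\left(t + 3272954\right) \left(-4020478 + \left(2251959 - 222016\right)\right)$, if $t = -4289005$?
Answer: $2022485077285$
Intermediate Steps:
$\left(t + 3272954\right) \left(-4020478 + \left(2251959 - 222016\right)\right) = \left(-4289005 + 3272954\right) \left(-4020478 + \left(2251959 - 222016\right)\right) = - 1016051 \left(-4020478 + \left(2251959 - 222016\right)\right) = - 1016051 \left(-4020478 + 2029943\right) = \left(-1016051\right) \left(-1990535\right) = 2022485077285$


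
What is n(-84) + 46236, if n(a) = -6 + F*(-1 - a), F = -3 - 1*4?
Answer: 45649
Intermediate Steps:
F = -7 (F = -3 - 4 = -7)
n(a) = 1 + 7*a (n(a) = -6 - 7*(-1 - a) = -6 + (7 + 7*a) = 1 + 7*a)
n(-84) + 46236 = (1 + 7*(-84)) + 46236 = (1 - 588) + 46236 = -587 + 46236 = 45649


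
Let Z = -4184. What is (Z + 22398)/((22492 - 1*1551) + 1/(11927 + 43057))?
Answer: 1001478576/1151419945 ≈ 0.86978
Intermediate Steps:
(Z + 22398)/((22492 - 1*1551) + 1/(11927 + 43057)) = (-4184 + 22398)/((22492 - 1*1551) + 1/(11927 + 43057)) = 18214/((22492 - 1551) + 1/54984) = 18214/(20941 + 1/54984) = 18214/(1151419945/54984) = 18214*(54984/1151419945) = 1001478576/1151419945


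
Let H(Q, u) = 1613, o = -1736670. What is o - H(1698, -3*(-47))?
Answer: -1738283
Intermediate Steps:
o - H(1698, -3*(-47)) = -1736670 - 1*1613 = -1736670 - 1613 = -1738283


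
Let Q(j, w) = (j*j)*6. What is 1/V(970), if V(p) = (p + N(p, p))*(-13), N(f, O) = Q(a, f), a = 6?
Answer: -1/15418 ≈ -6.4859e-5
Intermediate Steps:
Q(j, w) = 6*j² (Q(j, w) = j²*6 = 6*j²)
N(f, O) = 216 (N(f, O) = 6*6² = 6*36 = 216)
V(p) = -2808 - 13*p (V(p) = (p + 216)*(-13) = (216 + p)*(-13) = -2808 - 13*p)
1/V(970) = 1/(-2808 - 13*970) = 1/(-2808 - 12610) = 1/(-15418) = -1/15418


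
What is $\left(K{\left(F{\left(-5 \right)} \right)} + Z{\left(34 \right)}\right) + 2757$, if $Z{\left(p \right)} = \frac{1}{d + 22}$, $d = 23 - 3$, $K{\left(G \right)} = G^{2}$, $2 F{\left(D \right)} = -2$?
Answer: $\frac{115837}{42} \approx 2758.0$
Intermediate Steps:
$F{\left(D \right)} = -1$ ($F{\left(D \right)} = \frac{1}{2} \left(-2\right) = -1$)
$d = 20$ ($d = 23 - 3 = 20$)
$Z{\left(p \right)} = \frac{1}{42}$ ($Z{\left(p \right)} = \frac{1}{20 + 22} = \frac{1}{42}$)
$\left(K{\left(F{\left(-5 \right)} \right)} + Z{\left(34 \right)}\right) + 2757 = \left(\left(-1\right)^{2} + \frac{1}{42}\right) + 2757 = \left(1 + \frac{1}{42}\right) + 2757 = \frac{43}{42} + 2757 = \frac{115837}{42}$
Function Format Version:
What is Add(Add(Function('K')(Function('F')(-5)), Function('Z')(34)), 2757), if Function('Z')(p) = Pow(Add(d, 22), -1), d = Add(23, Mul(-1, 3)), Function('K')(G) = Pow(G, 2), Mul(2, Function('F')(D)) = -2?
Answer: Rational(115837, 42) ≈ 2758.0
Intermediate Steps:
Function('F')(D) = -1 (Function('F')(D) = Mul(Rational(1, 2), -2) = -1)
d = 20 (d = Add(23, -3) = 20)
Function('Z')(p) = Rational(1, 42) (Function('Z')(p) = Pow(Add(20, 22), -1) = Pow(42, -1) = Rational(1, 42))
Add(Add(Function('K')(Function('F')(-5)), Function('Z')(34)), 2757) = Add(Add(Pow(-1, 2), Rational(1, 42)), 2757) = Add(Add(1, Rational(1, 42)), 2757) = Add(Rational(43, 42), 2757) = Rational(115837, 42)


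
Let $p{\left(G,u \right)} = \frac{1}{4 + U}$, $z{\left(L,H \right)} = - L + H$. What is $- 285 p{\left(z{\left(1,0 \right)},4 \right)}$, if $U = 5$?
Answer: $- \frac{95}{3} \approx -31.667$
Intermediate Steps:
$z{\left(L,H \right)} = H - L$
$p{\left(G,u \right)} = \frac{1}{9}$ ($p{\left(G,u \right)} = \frac{1}{4 + 5} = \frac{1}{9}$)
$- 285 p{\left(z{\left(1,0 \right)},4 \right)} = \left(-285\right) \frac{1}{9} = - \frac{95}{3}$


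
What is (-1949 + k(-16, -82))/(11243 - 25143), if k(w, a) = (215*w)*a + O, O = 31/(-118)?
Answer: -33055427/1640200 ≈ -20.153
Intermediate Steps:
O = -31/118 (O = 31*(-1/118) = -31/118 ≈ -0.26271)
k(w, a) = -31/118 + 215*a*w (k(w, a) = (215*w)*a - 31/118 = 215*a*w - 31/118 = -31/118 + 215*a*w)
(-1949 + k(-16, -82))/(11243 - 25143) = (-1949 + (-31/118 + 215*(-82)*(-16)))/(11243 - 25143) = (-1949 + (-31/118 + 282080))/(-13900) = (-1949 + 33285409/118)*(-1/13900) = (33055427/118)*(-1/13900) = -33055427/1640200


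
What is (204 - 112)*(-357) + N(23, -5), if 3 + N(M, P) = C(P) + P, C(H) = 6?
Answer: -32846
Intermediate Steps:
N(M, P) = 3 + P (N(M, P) = -3 + (6 + P) = 3 + P)
(204 - 112)*(-357) + N(23, -5) = (204 - 112)*(-357) + (3 - 5) = 92*(-357) - 2 = -32844 - 2 = -32846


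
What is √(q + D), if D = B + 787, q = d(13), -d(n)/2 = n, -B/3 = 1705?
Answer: I*√4354 ≈ 65.985*I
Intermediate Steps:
B = -5115 (B = -3*1705 = -5115)
d(n) = -2*n
q = -26 (q = -2*13 = -26)
D = -4328 (D = -5115 + 787 = -4328)
√(q + D) = √(-26 - 4328) = √(-4354) = I*√4354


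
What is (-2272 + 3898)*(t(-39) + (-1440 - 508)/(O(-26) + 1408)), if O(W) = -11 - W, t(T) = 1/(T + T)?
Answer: -41562457/18499 ≈ -2246.7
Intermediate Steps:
t(T) = 1/(2*T)
(-2272 + 3898)*(t(-39) + (-1440 - 508)/(O(-26) + 1408)) = (-2272 + 3898)*((1/2)/(-39) + (-1440 - 508)/((-11 - 1*(-26)) + 1408)) = 1626*((1/2)*(-1/39) - 1948/((-11 + 26) + 1408)) = 1626*(-1/78 - 1948/(15 + 1408)) = 1626*(-1/78 - 1948/1423) = 1626*(-153367/110994) = -41562457/18499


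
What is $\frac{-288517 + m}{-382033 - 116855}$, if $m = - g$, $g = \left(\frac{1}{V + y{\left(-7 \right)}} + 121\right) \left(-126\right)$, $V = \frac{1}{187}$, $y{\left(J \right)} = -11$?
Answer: $\frac{280934369}{512856864} \approx 0.54778$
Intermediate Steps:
$V = \frac{1}{187} \approx 0.0053476$
$g = - \frac{15661107}{1028}$ ($g = \left(\frac{1}{\frac{1}{187} - 11} + 121\right) \left(-126\right) = \left(\frac{1}{- \frac{2056}{187}} + 121\right) \left(-126\right) = \left(- \frac{187}{2056} + 121\right) \left(-126\right) = \frac{248589}{2056} \left(-126\right) = - \frac{15661107}{1028} \approx -15235.0$)
$m = \frac{15661107}{1028}$ ($m = \left(-1\right) \left(- \frac{15661107}{1028}\right) = \frac{15661107}{1028} \approx 15235.0$)
$\frac{-288517 + m}{-382033 - 116855} = \frac{-288517 + \frac{15661107}{1028}}{-382033 - 116855} = - \frac{280934369}{1028 \left(-498888\right)} = \left(- \frac{280934369}{1028}\right) \left(- \frac{1}{498888}\right) = \frac{280934369}{512856864}$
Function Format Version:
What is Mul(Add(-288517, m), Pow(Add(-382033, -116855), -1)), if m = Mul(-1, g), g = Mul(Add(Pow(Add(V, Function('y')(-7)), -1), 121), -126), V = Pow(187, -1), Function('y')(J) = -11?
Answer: Rational(280934369, 512856864) ≈ 0.54778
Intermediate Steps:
V = Rational(1, 187) ≈ 0.0053476
g = Rational(-15661107, 1028) (g = Mul(Add(Pow(Add(Rational(1, 187), -11), -1), 121), -126) = Mul(Add(Pow(Rational(-2056, 187), -1), 121), -126) = Mul(Add(Rational(-187, 2056), 121), -126) = Mul(Rational(248589, 2056), -126) = Rational(-15661107, 1028) ≈ -15235.)
m = Rational(15661107, 1028) (m = Mul(-1, Rational(-15661107, 1028)) = Rational(15661107, 1028) ≈ 15235.)
Mul(Add(-288517, m), Pow(Add(-382033, -116855), -1)) = Mul(Add(-288517, Rational(15661107, 1028)), Pow(Add(-382033, -116855), -1)) = Mul(Rational(-280934369, 1028), Pow(-498888, -1)) = Mul(Rational(-280934369, 1028), Rational(-1, 498888)) = Rational(280934369, 512856864)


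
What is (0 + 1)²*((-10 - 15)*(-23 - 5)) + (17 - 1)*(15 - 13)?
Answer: 732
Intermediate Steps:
(0 + 1)²*((-10 - 15)*(-23 - 5)) + (17 - 1)*(15 - 13) = 1²*(-25*(-28)) + 16*2 = 1*700 + 32 = 700 + 32 = 732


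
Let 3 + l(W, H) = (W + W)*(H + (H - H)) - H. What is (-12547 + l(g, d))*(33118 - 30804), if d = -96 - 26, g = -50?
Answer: -527592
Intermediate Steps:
d = -122
l(W, H) = -3 - H + 2*H*W (l(W, H) = -3 + ((W + W)*(H + (H - H)) - H) = -3 + ((2*W)*(H + 0) - H) = -3 + ((2*W)*H - H) = -3 + (2*H*W - H) = -3 + (-H + 2*H*W) = -3 - H + 2*H*W)
(-12547 + l(g, d))*(33118 - 30804) = (-12547 + (-3 - 1*(-122) + 2*(-122)*(-50)))*(33118 - 30804) = (-12547 + (-3 + 122 + 12200))*2314 = (-12547 + 12319)*2314 = -228*2314 = -527592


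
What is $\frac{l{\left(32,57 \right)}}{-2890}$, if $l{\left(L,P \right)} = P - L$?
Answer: $- \frac{5}{578} \approx -0.0086505$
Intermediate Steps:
$\frac{l{\left(32,57 \right)}}{-2890} = \frac{57 - 32}{-2890} = \left(57 - 32\right) \left(- \frac{1}{2890}\right) = 25 \left(- \frac{1}{2890}\right) = - \frac{5}{578}$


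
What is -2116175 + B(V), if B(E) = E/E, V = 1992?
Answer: -2116174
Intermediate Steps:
B(E) = 1
-2116175 + B(V) = -2116175 + 1 = -2116174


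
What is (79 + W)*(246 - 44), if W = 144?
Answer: 45046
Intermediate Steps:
(79 + W)*(246 - 44) = (79 + 144)*(246 - 44) = 223*202 = 45046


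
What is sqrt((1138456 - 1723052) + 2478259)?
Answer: 3*sqrt(210407) ≈ 1376.1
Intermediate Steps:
sqrt((1138456 - 1723052) + 2478259) = sqrt(-584596 + 2478259) = sqrt(1893663) = 3*sqrt(210407)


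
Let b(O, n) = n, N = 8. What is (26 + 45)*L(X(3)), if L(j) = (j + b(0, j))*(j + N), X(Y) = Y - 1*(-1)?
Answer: 6816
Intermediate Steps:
X(Y) = 1 + Y (X(Y) = Y + 1 = 1 + Y)
L(j) = 2*j*(8 + j) (L(j) = (j + j)*(j + 8) = (2*j)*(8 + j) = 2*j*(8 + j))
(26 + 45)*L(X(3)) = (26 + 45)*(2*(1 + 3)*(8 + (1 + 3))) = 71*(2*4*(8 + 4)) = 71*(2*4*12) = 71*96 = 6816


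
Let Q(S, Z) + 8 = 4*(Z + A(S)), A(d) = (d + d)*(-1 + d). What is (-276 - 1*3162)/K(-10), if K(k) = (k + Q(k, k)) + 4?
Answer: -1719/413 ≈ -4.1622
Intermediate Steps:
A(d) = 2*d*(-1 + d) (A(d) = (2*d)*(-1 + d) = 2*d*(-1 + d))
Q(S, Z) = -8 + 4*Z + 8*S*(-1 + S) (Q(S, Z) = -8 + 4*(Z + 2*S*(-1 + S)) = -8 + (4*Z + 8*S*(-1 + S)) = -8 + 4*Z + 8*S*(-1 + S))
K(k) = -4 + 5*k + 8*k*(-1 + k) (K(k) = (k + (-8 + 4*k + 8*k*(-1 + k))) + 4 = (-8 + 5*k + 8*k*(-1 + k)) + 4 = -4 + 5*k + 8*k*(-1 + k))
(-276 - 1*3162)/K(-10) = (-276 - 1*3162)/(-4 - 3*(-10) + 8*(-10)²) = (-276 - 3162)/(-4 + 30 + 8*100) = -3438/(-4 + 30 + 800) = -3438/826 = -3438*1/826 = -1719/413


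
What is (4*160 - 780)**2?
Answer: 19600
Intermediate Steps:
(4*160 - 780)**2 = (640 - 780)**2 = (-140)**2 = 19600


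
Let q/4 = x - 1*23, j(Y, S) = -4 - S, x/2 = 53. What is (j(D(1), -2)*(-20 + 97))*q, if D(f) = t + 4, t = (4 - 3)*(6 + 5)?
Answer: -51128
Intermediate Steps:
x = 106 (x = 2*53 = 106)
t = 11 (t = 1*11 = 11)
D(f) = 15 (D(f) = 11 + 4 = 15)
q = 332 (q = 4*(106 - 1*23) = 4*(106 - 23) = 4*83 = 332)
(j(D(1), -2)*(-20 + 97))*q = ((-4 - 1*(-2))*(-20 + 97))*332 = ((-4 + 2)*77)*332 = -2*77*332 = -154*332 = -51128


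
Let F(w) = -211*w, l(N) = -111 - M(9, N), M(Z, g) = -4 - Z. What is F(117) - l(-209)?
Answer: -24589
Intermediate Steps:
l(N) = -98 (l(N) = -111 - (-4 - 1*9) = -111 - (-4 - 9) = -111 - 1*(-13) = -111 + 13 = -98)
F(117) - l(-209) = -211*117 - 1*(-98) = -24687 + 98 = -24589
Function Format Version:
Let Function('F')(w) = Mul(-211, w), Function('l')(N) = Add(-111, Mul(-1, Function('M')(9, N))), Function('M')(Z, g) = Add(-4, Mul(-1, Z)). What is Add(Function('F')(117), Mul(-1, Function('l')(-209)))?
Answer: -24589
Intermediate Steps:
Function('l')(N) = -98 (Function('l')(N) = Add(-111, Mul(-1, Add(-4, Mul(-1, 9)))) = Add(-111, Mul(-1, Add(-4, -9))) = Add(-111, Mul(-1, -13)) = Add(-111, 13) = -98)
Add(Function('F')(117), Mul(-1, Function('l')(-209))) = Add(Mul(-211, 117), Mul(-1, -98)) = Add(-24687, 98) = -24589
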